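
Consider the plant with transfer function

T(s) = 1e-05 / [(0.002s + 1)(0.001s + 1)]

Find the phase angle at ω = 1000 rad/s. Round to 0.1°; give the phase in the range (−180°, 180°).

-108.4°

At ω = 1000 rad/s:
pole (1 + j1000·0.002) = 1 + j2 → |·| ≈ 2.2361, ∠ ≈ 63.43°
pole (1 + j1000·0.001) = 1 + j1 → |·| ≈ 1.4142, ∠ ≈ 45.00°
∠T = (0°) − (63.43° + 45.00°) = -108.43°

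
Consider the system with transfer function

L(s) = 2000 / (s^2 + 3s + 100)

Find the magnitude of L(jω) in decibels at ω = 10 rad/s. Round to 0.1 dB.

36.5 dB

At s = jω = j10:
quadratic: (j10)² + 3·j10 + 100 = 0 + j30 → |·| ≈ 30, ∠ ≈ 90.00°
|L| = 2000 / 30 ≈ 66.667
Gain = 20 log₁₀(66.667) ≈ 36.48 dB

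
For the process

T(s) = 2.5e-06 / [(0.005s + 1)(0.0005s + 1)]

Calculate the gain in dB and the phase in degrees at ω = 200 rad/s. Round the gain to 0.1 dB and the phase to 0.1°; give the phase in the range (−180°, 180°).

At ω = 200 rad/s:
pole (1 + j200·0.005) = 1 + j1 → |·| ≈ 1.4142, ∠ ≈ 45.00°
pole (1 + j200·0.0005) = 1 + j0.1 → |·| ≈ 1.005, ∠ ≈ 5.71°
|T| = 2.5e-06 · 1 / (1.4142 · 1.005) ≈ 1.759e-06
Gain = 20 log₁₀(1.759e-06) ≈ -115.09 dB
∠T = (0°) − (45.00° + 5.71°) = -50.71°

-115.1 dB, -50.7°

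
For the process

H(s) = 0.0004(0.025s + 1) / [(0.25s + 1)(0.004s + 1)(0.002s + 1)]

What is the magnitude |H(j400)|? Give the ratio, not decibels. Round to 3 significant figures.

At ω = 400 rad/s:
zero (1 + j400·0.025) = 1 + j10 → |·| ≈ 10.05, ∠ ≈ 84.29°
pole (1 + j400·0.25) = 1 + j100 → |·| ≈ 100, ∠ ≈ 89.43°
pole (1 + j400·0.004) = 1 + j1.6 → |·| ≈ 1.8868, ∠ ≈ 57.99°
pole (1 + j400·0.002) = 1 + j0.8 → |·| ≈ 1.2806, ∠ ≈ 38.66°
|H| = 0.0004 · 10.05 / (100 · 1.8868 · 1.2806) ≈ 1.6637e-05

1.66e-05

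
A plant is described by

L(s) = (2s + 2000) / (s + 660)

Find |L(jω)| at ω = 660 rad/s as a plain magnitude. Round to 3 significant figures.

Substitute s = j660:
Numerator: 2(j660) + 2000 = 2000 + j1320
Denominator: (j660) + 660 = 660 + j660
|N| = √(2000² + 1320²) ≈ 2396.3, ∠N ≈ 33.42°
|D| = √(660² + 660²) ≈ 933.38, ∠D ≈ 45.00°
|L| = 2396.3 / 933.38 ≈ 2.5673

2.57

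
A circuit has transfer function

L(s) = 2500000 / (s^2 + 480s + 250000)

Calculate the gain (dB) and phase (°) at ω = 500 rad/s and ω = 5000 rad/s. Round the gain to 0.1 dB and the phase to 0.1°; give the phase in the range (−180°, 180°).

At s = jω = j500:
quadratic: (j500)² + 480·j500 + 250000 = 0 + j240000 → |·| ≈ 2.4e+05, ∠ ≈ 90.00°
|L| = 2500000 / 2.4e+05 ≈ 10.417
Gain = 20 log₁₀(10.417) ≈ 20.35 dB
∠L = 0.00° − 90.00° = -90.00°

At s = jω = j5000:
quadratic: (j5000)² + 480·j5000 + 250000 = -24750000 + j2400000 → |·| ≈ 2.4866e+07, ∠ ≈ 174.46°
|L| = 2500000 / 2.4866e+07 ≈ 0.10054
Gain = 20 log₁₀(0.10054) ≈ -19.95 dB
∠L = 0.00° − 174.46° = -174.46°

ω = 500: 20.4 dB, -90.0°; ω = 5000: -20.0 dB, -174.5°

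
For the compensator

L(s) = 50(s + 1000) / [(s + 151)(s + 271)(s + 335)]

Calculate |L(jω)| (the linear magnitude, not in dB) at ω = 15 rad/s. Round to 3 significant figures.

0.00362

At s = jω = j15:
zero (s+1000): 1000 + j15 → |·| = √(1000²+15²) = √1000225 ≈ 1000.1, ∠ = arctan(15/1000) ≈ 0.86°
pole (s+151): 151 + j15 → |·| = √(151²+15²) = √23026 ≈ 151.74, ∠ = arctan(15/151) ≈ 5.67°
pole (s+271): 271 + j15 → |·| = √(271²+15²) = √73666 ≈ 271.41, ∠ = arctan(15/271) ≈ 3.17°
pole (s+335): 335 + j15 → |·| = √(335²+15²) = √112450 ≈ 335.34, ∠ = arctan(15/335) ≈ 2.56°
|L| = 50 · 1000.1 / 1.3811e+07 ≈ 0.0036207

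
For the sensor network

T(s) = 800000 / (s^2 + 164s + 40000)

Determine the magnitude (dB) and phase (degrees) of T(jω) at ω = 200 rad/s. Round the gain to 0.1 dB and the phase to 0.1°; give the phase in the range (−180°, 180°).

At s = jω = j200:
quadratic: (j200)² + 164·j200 + 40000 = 0 + j32800 → |·| ≈ 32800, ∠ ≈ 90.00°
|T| = 800000 / 32800 ≈ 24.39
Gain = 20 log₁₀(24.39) ≈ 27.74 dB
∠T = 0.00° − 90.00° = -90.00°

27.7 dB, -90.0°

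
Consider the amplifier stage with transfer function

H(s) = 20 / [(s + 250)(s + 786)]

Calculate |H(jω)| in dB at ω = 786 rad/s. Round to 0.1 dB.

At s = jω = j786:
pole (s+250): 250 + j786 → |·| = √(250²+786²) = √680296 ≈ 824.8, ∠ = arctan(786/250) ≈ 72.36°
pole (s+786): 786 + j786 → |·| = √(786²+786²) = √1235592 ≈ 1111.6, ∠ = arctan(786/786) ≈ 45.00°
|H| = 20 / 9.1685e+05 ≈ 2.1814e-05
Gain = 20 log₁₀(2.1814e-05) ≈ -93.23 dB

-93.2 dB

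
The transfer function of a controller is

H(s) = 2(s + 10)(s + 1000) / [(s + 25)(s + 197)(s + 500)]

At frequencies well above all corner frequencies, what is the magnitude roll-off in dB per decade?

-20 dB/decade

Each pole contributes −20 dB/decade at high frequency; each zero contributes +20 dB/decade.
Net: 2 zero(s) − 3 pole(s) → -20 dB/decade.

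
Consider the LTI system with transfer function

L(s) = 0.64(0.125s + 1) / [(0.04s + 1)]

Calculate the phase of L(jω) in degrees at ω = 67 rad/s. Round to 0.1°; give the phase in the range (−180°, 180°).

13.7°

At ω = 67 rad/s:
zero (1 + j67·0.125) = 1 + j8.375 → |·| ≈ 8.4345, ∠ ≈ 83.19°
pole (1 + j67·0.04) = 1 + j2.68 → |·| ≈ 2.8605, ∠ ≈ 69.54°
∠L = (83.19°) − (69.54°) = 13.65°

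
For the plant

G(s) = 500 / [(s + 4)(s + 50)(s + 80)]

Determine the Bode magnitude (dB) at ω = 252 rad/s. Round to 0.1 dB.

At s = jω = j252:
pole (s+4): 4 + j252 → |·| = √(4²+252²) = √63520 ≈ 252.03, ∠ = arctan(252/4) ≈ 89.09°
pole (s+50): 50 + j252 → |·| = √(50²+252²) = √66004 ≈ 256.91, ∠ = arctan(252/50) ≈ 78.78°
pole (s+80): 80 + j252 → |·| = √(80²+252²) = √69904 ≈ 264.39, ∠ = arctan(252/80) ≈ 72.39°
|G| = 500 / 1.7119e+07 ≈ 2.9207e-05
Gain = 20 log₁₀(2.9207e-05) ≈ -90.69 dB

-90.7 dB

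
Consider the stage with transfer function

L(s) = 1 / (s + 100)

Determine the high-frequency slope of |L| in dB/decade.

-20 dB/decade

Each pole contributes −20 dB/decade at high frequency; each zero contributes +20 dB/decade.
Net: 0 zero(s) − 1 pole(s) → -20 dB/decade.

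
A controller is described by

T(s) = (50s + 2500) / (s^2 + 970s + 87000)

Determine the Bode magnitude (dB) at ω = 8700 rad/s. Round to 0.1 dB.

-44.9 dB

Substitute s = j8700:
Numerator: 50(j8700) + 2500 = 2500 + j435000
Denominator: (j8700)^2 + 970(j8700) + 87000 = -75603000 + j8439000
|N| = √(2500² + 435000²) ≈ 4.3501e+05, ∠N ≈ 89.67°
|D| = √(75603000² + 8439000²) ≈ 7.6073e+07, ∠D ≈ 173.63°
|T| = 4.3501e+05 / 7.6073e+07 ≈ 0.0057183
Gain = 20 log₁₀(0.0057183) ≈ -44.85 dB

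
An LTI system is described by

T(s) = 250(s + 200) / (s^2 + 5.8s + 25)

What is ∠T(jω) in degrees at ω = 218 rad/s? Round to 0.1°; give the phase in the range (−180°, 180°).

-131.0°

At s = jω = j218:
zero (s+200): 200 + j218 → |·| = √(200²+218²) = √87524 ≈ 295.84, ∠ = arctan(218/200) ≈ 47.47°
quadratic: (j218)² + 5.8·j218 + 25 = -47499 + j1264.4 → |·| ≈ 47516, ∠ ≈ 178.48°
∠T = 47.47° − 178.48° = -131.01°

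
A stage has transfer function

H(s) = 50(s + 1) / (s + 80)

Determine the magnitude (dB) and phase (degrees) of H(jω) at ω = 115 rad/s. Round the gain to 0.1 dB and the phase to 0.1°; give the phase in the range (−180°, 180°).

At s = jω = j115:
zero (s+1): 1 + j115 → |·| = √(1²+115²) = √13226 ≈ 115, ∠ = arctan(115/1) ≈ 89.50°
pole (s+80): 80 + j115 → |·| = √(80²+115²) = √19625 ≈ 140.09, ∠ = arctan(115/80) ≈ 55.18°
|H| = 50 · 115 / 140.09 ≈ 41.045
Gain = 20 log₁₀(41.045) ≈ 32.27 dB
∠H = 89.50° − 55.18° = 34.32°

32.3 dB, 34.3°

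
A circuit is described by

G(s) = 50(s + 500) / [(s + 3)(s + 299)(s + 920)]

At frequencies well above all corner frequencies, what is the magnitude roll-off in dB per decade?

Each pole contributes −20 dB/decade at high frequency; each zero contributes +20 dB/decade.
Net: 1 zero(s) − 3 pole(s) → -40 dB/decade.

-40 dB/decade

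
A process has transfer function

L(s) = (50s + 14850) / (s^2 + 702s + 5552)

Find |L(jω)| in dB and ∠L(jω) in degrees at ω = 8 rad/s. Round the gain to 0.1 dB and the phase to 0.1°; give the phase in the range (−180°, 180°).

5.5 dB, -44.1°

Substitute s = j8:
Numerator: 50(j8) + 14850 = 14850 + j400
Denominator: (j8)^2 + 702(j8) + 5552 = 5488 + j5616
|N| = √(14850² + 400²) ≈ 14855, ∠N ≈ 1.54°
|D| = √(5488² + 5616²) ≈ 7852.2, ∠D ≈ 45.66°
|L| = 14855 / 7852.2 ≈ 1.8918
Gain = 20 log₁₀(1.8918) ≈ 5.54 dB
∠L = 1.54° − 45.66° = -44.12°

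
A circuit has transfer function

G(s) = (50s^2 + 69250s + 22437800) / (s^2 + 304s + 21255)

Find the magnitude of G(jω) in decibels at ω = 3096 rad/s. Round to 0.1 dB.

34.4 dB

Substitute s = j3096:
Numerator: 50(j3096)^2 + 69250(j3096) + 22437800 = -456823000 + j214398000
Denominator: (j3096)^2 + 304(j3096) + 21255 = -9563961 + j941184
|N| = √(456823000² + 214398000²) ≈ 5.0463e+08, ∠N ≈ 154.86°
|D| = √(9563961² + 941184²) ≈ 9.6102e+06, ∠D ≈ 174.38°
|G| = 5.0463e+08 / 9.6102e+06 ≈ 52.51
Gain = 20 log₁₀(52.51) ≈ 34.40 dB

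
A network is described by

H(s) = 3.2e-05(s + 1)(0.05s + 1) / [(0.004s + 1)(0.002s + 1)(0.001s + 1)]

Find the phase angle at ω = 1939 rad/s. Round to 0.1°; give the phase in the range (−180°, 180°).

At ω = 1939 rad/s:
zero (1 + j1939·1) = 1 + j1939 → |·| ≈ 1939, ∠ ≈ 89.97°
zero (1 + j1939·0.05) = 1 + j96.95 → |·| ≈ 96.955, ∠ ≈ 89.41°
pole (1 + j1939·0.004) = 1 + j7.756 → |·| ≈ 7.8202, ∠ ≈ 82.65°
pole (1 + j1939·0.002) = 1 + j3.878 → |·| ≈ 4.0049, ∠ ≈ 75.54°
pole (1 + j1939·0.001) = 1 + j1.939 → |·| ≈ 2.1817, ∠ ≈ 62.72°
∠H = (89.97° + 89.41°) − (82.65° + 75.54° + 62.72°) = -41.53°

-41.5°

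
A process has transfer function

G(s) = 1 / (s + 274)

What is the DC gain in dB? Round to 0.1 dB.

-48.8 dB

G(0) = 1 / 274 ≈ 0.0036496
20 log₁₀(0.0036496) ≈ -48.76 dB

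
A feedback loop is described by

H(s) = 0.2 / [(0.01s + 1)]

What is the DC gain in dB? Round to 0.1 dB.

H(0) = 0.2 · 1 / 1 = 0.2
20 log₁₀(0.2) ≈ -13.98 dB

-14.0 dB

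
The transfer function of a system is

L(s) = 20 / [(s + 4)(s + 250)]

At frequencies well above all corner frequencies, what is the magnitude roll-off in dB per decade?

-40 dB/decade

Each pole contributes −20 dB/decade at high frequency; each zero contributes +20 dB/decade.
Net: 0 zero(s) − 2 pole(s) → -40 dB/decade.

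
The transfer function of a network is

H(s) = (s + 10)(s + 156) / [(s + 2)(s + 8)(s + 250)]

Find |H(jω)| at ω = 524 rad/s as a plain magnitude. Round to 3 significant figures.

At s = jω = j524:
zero (s+10): 10 + j524 → |·| = √(10²+524²) = √274676 ≈ 524.1, ∠ = arctan(524/10) ≈ 88.91°
zero (s+156): 156 + j524 → |·| = √(156²+524²) = √298912 ≈ 546.73, ∠ = arctan(524/156) ≈ 73.42°
pole (s+2): 2 + j524 → |·| = √(2²+524²) = √274580 ≈ 524, ∠ = arctan(524/2) ≈ 89.78°
pole (s+8): 8 + j524 → |·| = √(8²+524²) = √274640 ≈ 524.06, ∠ = arctan(524/8) ≈ 89.13°
pole (s+250): 250 + j524 → |·| = √(250²+524²) = √337076 ≈ 580.58, ∠ = arctan(524/250) ≈ 64.49°
|H| = 1 · 2.8654e+05 / 1.5943e+08 ≈ 0.0017973

0.00180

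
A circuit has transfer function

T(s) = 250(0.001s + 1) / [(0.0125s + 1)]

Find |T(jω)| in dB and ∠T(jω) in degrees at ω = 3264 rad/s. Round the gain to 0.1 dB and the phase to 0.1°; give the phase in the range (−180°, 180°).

At ω = 3264 rad/s:
zero (1 + j3264·0.001) = 1 + j3.264 → |·| ≈ 3.4138, ∠ ≈ 72.97°
pole (1 + j3264·0.0125) = 1 + j40.8 → |·| ≈ 40.812, ∠ ≈ 88.60°
|T| = 250 · 3.4138 / (40.812) ≈ 20.912
Gain = 20 log₁₀(20.912) ≈ 26.41 dB
∠T = (72.97°) − (88.60°) = -15.63°

26.4 dB, -15.6°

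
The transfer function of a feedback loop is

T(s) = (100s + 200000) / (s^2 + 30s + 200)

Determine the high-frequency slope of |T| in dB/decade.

Each pole contributes −20 dB/decade at high frequency; each zero contributes +20 dB/decade.
Net: 1 zero(s) − 2 pole(s) → -20 dB/decade.

-20 dB/decade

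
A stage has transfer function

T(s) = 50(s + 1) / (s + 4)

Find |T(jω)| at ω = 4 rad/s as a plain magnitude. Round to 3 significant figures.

At s = jω = j4:
zero (s+1): 1 + j4 → |·| = √(1²+4²) = √17 ≈ 4.1231, ∠ = arctan(4/1) ≈ 75.96°
pole (s+4): 4 + j4 → |·| = √(4²+4²) = √32 ≈ 5.6569, ∠ = arctan(4/4) ≈ 45.00°
|T| = 50 · 4.1231 / 5.6569 ≈ 36.443

36.4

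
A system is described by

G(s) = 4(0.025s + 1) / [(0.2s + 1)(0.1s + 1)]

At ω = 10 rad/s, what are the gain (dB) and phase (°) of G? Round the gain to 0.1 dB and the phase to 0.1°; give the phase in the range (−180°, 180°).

2.3 dB, -94.4°

At ω = 10 rad/s:
zero (1 + j10·0.025) = 1 + j0.25 → |·| ≈ 1.0308, ∠ ≈ 14.04°
pole (1 + j10·0.2) = 1 + j2 → |·| ≈ 2.2361, ∠ ≈ 63.43°
pole (1 + j10·0.1) = 1 + j1 → |·| ≈ 1.4142, ∠ ≈ 45.00°
|G| = 4 · 1.0308 / (2.2361 · 1.4142) ≈ 1.3039
Gain = 20 log₁₀(1.3039) ≈ 2.30 dB
∠G = (14.04°) − (63.43° + 45.00°) = -94.39°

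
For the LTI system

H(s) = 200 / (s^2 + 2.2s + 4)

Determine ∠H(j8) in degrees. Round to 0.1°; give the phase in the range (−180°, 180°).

At s = jω = j8:
quadratic: (j8)² + 2.2·j8 + 4 = -60 + j17.6 → |·| ≈ 62.528, ∠ ≈ 163.65°
∠H = 0.00° − 163.65° = -163.65°

-163.7°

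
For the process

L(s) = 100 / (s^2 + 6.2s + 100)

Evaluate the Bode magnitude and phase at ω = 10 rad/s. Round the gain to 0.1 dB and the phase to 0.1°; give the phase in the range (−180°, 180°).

4.2 dB, -90.0°

At s = jω = j10:
quadratic: (j10)² + 6.2·j10 + 100 = 0 + j62 → |·| ≈ 62, ∠ ≈ 90.00°
|L| = 100 / 62 ≈ 1.6129
Gain = 20 log₁₀(1.6129) ≈ 4.15 dB
∠L = 0.00° − 90.00° = -90.00°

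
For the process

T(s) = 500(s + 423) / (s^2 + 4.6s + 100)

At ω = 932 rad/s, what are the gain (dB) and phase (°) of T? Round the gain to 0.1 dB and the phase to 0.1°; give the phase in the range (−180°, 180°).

-4.6 dB, -114.1°

At s = jω = j932:
zero (s+423): 423 + j932 → |·| = √(423²+932²) = √1047553 ≈ 1023.5, ∠ = arctan(932/423) ≈ 65.59°
quadratic: (j932)² + 4.6·j932 + 100 = -868524 + j4287.2 → |·| ≈ 8.6853e+05, ∠ ≈ 179.72°
|T| = 500 · 1023.5 / 8.6853e+05 ≈ 0.58921
Gain = 20 log₁₀(0.58921) ≈ -4.59 dB
∠T = 65.59° − 179.72° = -114.13°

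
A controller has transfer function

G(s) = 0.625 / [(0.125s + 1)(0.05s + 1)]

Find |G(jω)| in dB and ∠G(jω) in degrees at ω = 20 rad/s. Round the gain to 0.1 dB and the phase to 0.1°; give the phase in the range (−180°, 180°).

At ω = 20 rad/s:
pole (1 + j20·0.125) = 1 + j2.5 → |·| ≈ 2.6926, ∠ ≈ 68.20°
pole (1 + j20·0.05) = 1 + j1 → |·| ≈ 1.4142, ∠ ≈ 45.00°
|G| = 0.625 · 1 / (2.6926 · 1.4142) ≈ 0.16413
Gain = 20 log₁₀(0.16413) ≈ -15.70 dB
∠G = (0°) − (68.20° + 45.00°) = -113.20°

-15.7 dB, -113.2°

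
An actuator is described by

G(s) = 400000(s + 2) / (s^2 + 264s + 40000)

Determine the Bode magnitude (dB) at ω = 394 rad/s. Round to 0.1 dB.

60.1 dB

At s = jω = j394:
zero (s+2): 2 + j394 → |·| = √(2²+394²) = √155240 ≈ 394.01, ∠ = arctan(394/2) ≈ 89.71°
quadratic: (j394)² + 264·j394 + 40000 = -115236 + j104016 → |·| ≈ 1.5524e+05, ∠ ≈ 137.93°
|G| = 400000 · 394.01 / 1.5524e+05 ≈ 1015.2
Gain = 20 log₁₀(1015.2) ≈ 60.13 dB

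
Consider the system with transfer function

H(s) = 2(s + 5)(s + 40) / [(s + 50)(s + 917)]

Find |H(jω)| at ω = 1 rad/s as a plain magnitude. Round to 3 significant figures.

0.00890

At s = jω = j1:
zero (s+5): 5 + j1 → |·| = √(5²+1²) = √26 ≈ 5.099, ∠ = arctan(1/5) ≈ 11.31°
zero (s+40): 40 + j1 → |·| = √(40²+1²) = √1601 ≈ 40.012, ∠ = arctan(1/40) ≈ 1.43°
pole (s+50): 50 + j1 → |·| = √(50²+1²) = √2501 ≈ 50.01, ∠ = arctan(1/50) ≈ 1.15°
pole (s+917): 917 + j1 → |·| = √(917²+1²) = √840890 ≈ 917, ∠ = arctan(1/917) ≈ 0.06°
|H| = 2 · 204.02 / 45859 ≈ 0.0088977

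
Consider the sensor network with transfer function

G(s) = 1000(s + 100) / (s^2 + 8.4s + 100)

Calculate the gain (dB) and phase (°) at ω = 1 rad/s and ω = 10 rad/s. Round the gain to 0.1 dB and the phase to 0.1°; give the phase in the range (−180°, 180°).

ω = 1: 60.1 dB, -4.3°; ω = 10: 61.6 dB, -84.3°

At s = jω = j1:
zero (s+100): 100 + j1 → |·| = √(100²+1²) = √10001 ≈ 100, ∠ = arctan(1/100) ≈ 0.57°
quadratic: (j1)² + 8.4·j1 + 100 = 99 + j8.4 → |·| ≈ 99.356, ∠ ≈ 4.85°
|G| = 1000 · 100 / 99.356 ≈ 1006.5
Gain = 20 log₁₀(1006.5) ≈ 60.06 dB
∠G = 0.57° − 4.85° = -4.28°

At s = jω = j10:
zero (s+100): 100 + j10 → |·| = √(100²+10²) = √10100 ≈ 100.5, ∠ = arctan(10/100) ≈ 5.71°
quadratic: (j10)² + 8.4·j10 + 100 = 0 + j84 → |·| ≈ 84, ∠ ≈ 90.00°
|G| = 1000 · 100.5 / 84 ≈ 1196.4
Gain = 20 log₁₀(1196.4) ≈ 61.56 dB
∠G = 5.71° − 90.00° = -84.29°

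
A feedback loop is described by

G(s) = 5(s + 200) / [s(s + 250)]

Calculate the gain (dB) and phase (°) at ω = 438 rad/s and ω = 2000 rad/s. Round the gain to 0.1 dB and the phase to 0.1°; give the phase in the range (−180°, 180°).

At s = jω = j438:
zero (s+200): 200 + j438 → |·| = √(200²+438²) = √231844 ≈ 481.5, ∠ = arctan(438/200) ≈ 65.46°
pole (s+250): 250 + j438 → |·| = √(250²+438²) = √254344 ≈ 504.33, ∠ = arctan(438/250) ≈ 60.28°
pole at origin: |s| = 438, ∠ = 90.00° (in denominator)
|G| = 5 · 481.5 / 2.209e+05 ≈ 0.010899
Gain = 20 log₁₀(0.010899) ≈ -39.25 dB
∠G = 65.46° − 150.28° = -84.82°

At s = jω = j2000:
zero (s+200): 200 + j2000 → |·| = √(200²+2000²) = √4040000 ≈ 2010, ∠ = arctan(2000/200) ≈ 84.29°
pole (s+250): 250 + j2000 → |·| = √(250²+2000²) = √4062500 ≈ 2015.6, ∠ = arctan(2000/250) ≈ 82.87°
pole at origin: |s| = 2000, ∠ = 90.00° (in denominator)
|G| = 5 · 2010 / 4.0312e+06 ≈ 0.0024931
Gain = 20 log₁₀(0.0024931) ≈ -52.07 dB
∠G = 84.29° − 172.87° = -88.58°

ω = 438: -39.3 dB, -84.8°; ω = 2000: -52.1 dB, -88.6°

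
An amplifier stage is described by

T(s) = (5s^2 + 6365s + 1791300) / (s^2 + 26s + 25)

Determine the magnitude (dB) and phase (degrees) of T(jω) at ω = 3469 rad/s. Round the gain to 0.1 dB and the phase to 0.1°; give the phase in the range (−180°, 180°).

14.3 dB, -20.3°

Substitute s = j3469:
Numerator: 5(j3469)^2 + 6365(j3469) + 1791300 = -58378505 + j22080185
Denominator: (j3469)^2 + 26(j3469) + 25 = -12033936 + j90194
|N| = √(58378505² + 22080185²) ≈ 6.2415e+07, ∠N ≈ 159.28°
|D| = √(12033936² + 90194²) ≈ 1.2034e+07, ∠D ≈ 179.57°
|T| = 6.2415e+07 / 1.2034e+07 ≈ 5.1866
Gain = 20 log₁₀(5.1866) ≈ 14.30 dB
∠T = 159.28° − 179.57° = -20.29°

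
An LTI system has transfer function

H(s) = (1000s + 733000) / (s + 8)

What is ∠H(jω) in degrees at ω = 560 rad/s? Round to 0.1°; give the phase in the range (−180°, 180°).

-51.8°

Substitute s = j560:
Numerator: 1000(j560) + 733000 = 733000 + j560000
Denominator: (j560) + 8 = 8 + j560
|N| = √(733000² + 560000²) ≈ 9.2244e+05, ∠N ≈ 37.38°
|D| = √(8² + 560²) ≈ 560.06, ∠D ≈ 89.18°
∠H = 37.38° − 89.18° = -51.80°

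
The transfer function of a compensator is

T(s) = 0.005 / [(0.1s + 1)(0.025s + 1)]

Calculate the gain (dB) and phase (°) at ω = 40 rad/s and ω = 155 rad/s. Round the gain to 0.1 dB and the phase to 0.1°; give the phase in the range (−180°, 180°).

ω = 40: -61.3 dB, -121.0°; ω = 155: -81.9 dB, -161.8°

At ω = 40 rad/s:
pole (1 + j40·0.1) = 1 + j4 → |·| ≈ 4.1231, ∠ ≈ 75.96°
pole (1 + j40·0.025) = 1 + j1 → |·| ≈ 1.4142, ∠ ≈ 45.00°
|T| = 0.005 · 1 / (4.1231 · 1.4142) ≈ 0.0008575
Gain = 20 log₁₀(0.0008575) ≈ -61.34 dB
∠T = (0°) − (75.96° + 45.00°) = -120.96°

At ω = 155 rad/s:
pole (1 + j155·0.1) = 1 + j15.5 → |·| ≈ 15.532, ∠ ≈ 86.31°
pole (1 + j155·0.025) = 1 + j3.875 → |·| ≈ 4.002, ∠ ≈ 75.53°
|T| = 0.005 · 1 / (15.532 · 4.002) ≈ 8.0439e-05
Gain = 20 log₁₀(8.0439e-05) ≈ -81.89 dB
∠T = (0°) − (86.31° + 75.53°) = -161.84°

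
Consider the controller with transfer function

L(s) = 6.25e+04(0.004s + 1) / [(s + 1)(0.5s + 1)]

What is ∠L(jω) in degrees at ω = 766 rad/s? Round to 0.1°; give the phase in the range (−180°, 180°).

-107.9°

At ω = 766 rad/s:
zero (1 + j766·0.004) = 1 + j3.064 → |·| ≈ 3.2231, ∠ ≈ 71.92°
pole (1 + j766·1) = 1 + j766 → |·| ≈ 766, ∠ ≈ 89.93°
pole (1 + j766·0.5) = 1 + j383 → |·| ≈ 383, ∠ ≈ 89.85°
∠L = (71.92°) − (89.93° + 89.85°) = -107.86°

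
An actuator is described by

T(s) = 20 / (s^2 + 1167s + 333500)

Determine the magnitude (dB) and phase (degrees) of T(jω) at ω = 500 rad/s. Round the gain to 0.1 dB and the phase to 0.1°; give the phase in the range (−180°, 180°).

-89.4 dB, -81.9°

Substitute s = j500:
Numerator: 20 = 20 + j0
Denominator: (j500)^2 + 1167(j500) + 333500 = 83500 + j583500
|N| = √(20² + 0²) ≈ 20, ∠N ≈ 0.00°
|D| = √(83500² + 583500²) ≈ 5.8944e+05, ∠D ≈ 81.86°
|T| = 20 / 5.8944e+05 ≈ 3.3931e-05
Gain = 20 log₁₀(3.3931e-05) ≈ -89.39 dB
∠T = 0.00° − 81.86° = -81.86°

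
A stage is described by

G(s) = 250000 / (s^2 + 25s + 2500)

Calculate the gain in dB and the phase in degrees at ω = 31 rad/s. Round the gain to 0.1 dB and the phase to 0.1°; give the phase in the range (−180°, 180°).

At s = jω = j31:
quadratic: (j31)² + 25·j31 + 2500 = 1539 + j775 → |·| ≈ 1723.1, ∠ ≈ 26.73°
|G| = 250000 / 1723.1 ≈ 145.09
Gain = 20 log₁₀(145.09) ≈ 43.23 dB
∠G = 0.00° − 26.73° = -26.73°

43.2 dB, -26.7°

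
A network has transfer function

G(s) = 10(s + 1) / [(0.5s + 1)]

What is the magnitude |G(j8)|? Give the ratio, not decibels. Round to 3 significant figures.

19.6

At ω = 8 rad/s:
zero (1 + j8·1) = 1 + j8 → |·| ≈ 8.0623, ∠ ≈ 82.87°
pole (1 + j8·0.5) = 1 + j4 → |·| ≈ 4.1231, ∠ ≈ 75.96°
|G| = 10 · 8.0623 / (4.1231) ≈ 19.554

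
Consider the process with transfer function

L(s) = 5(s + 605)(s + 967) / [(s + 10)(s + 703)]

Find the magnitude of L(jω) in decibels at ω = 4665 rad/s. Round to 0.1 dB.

14.1 dB

At s = jω = j4665:
zero (s+605): 605 + j4665 → |·| = √(605²+4665²) = √22128250 ≈ 4704.1, ∠ = arctan(4665/605) ≈ 82.61°
zero (s+967): 967 + j4665 → |·| = √(967²+4665²) = √22697314 ≈ 4764.2, ∠ = arctan(4665/967) ≈ 78.29°
pole (s+10): 10 + j4665 → |·| = √(10²+4665²) = √21762325 ≈ 4665, ∠ = arctan(4665/10) ≈ 89.88°
pole (s+703): 703 + j4665 → |·| = √(703²+4665²) = √22256434 ≈ 4717.7, ∠ = arctan(4665/703) ≈ 81.43°
|L| = 5 · 2.2411e+07 / 2.2008e+07 ≈ 5.0916
Gain = 20 log₁₀(5.0916) ≈ 14.14 dB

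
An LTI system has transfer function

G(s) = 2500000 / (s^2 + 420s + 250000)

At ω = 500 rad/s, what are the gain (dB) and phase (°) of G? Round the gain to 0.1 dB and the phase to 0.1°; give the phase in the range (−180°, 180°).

21.5 dB, -90.0°

At s = jω = j500:
quadratic: (j500)² + 420·j500 + 250000 = 0 + j210000 → |·| ≈ 2.1e+05, ∠ ≈ 90.00°
|G| = 2500000 / 2.1e+05 ≈ 11.905
Gain = 20 log₁₀(11.905) ≈ 21.51 dB
∠G = 0.00° − 90.00° = -90.00°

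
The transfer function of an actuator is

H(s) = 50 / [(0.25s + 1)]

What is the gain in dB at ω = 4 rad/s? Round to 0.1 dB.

At ω = 4 rad/s:
pole (1 + j4·0.25) = 1 + j1 → |·| ≈ 1.4142, ∠ ≈ 45.00°
|H| = 50 · 1 / (1.4142) ≈ 35.356
Gain = 20 log₁₀(35.356) ≈ 30.97 dB

31.0 dB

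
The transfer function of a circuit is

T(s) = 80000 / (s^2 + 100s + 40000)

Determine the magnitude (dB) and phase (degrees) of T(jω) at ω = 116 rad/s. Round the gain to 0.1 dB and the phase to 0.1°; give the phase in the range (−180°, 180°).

At s = jω = j116:
quadratic: (j116)² + 100·j116 + 40000 = 26544 + j11600 → |·| ≈ 28968, ∠ ≈ 23.61°
|T| = 80000 / 28968 ≈ 2.7617
Gain = 20 log₁₀(2.7617) ≈ 8.82 dB
∠T = 0.00° − 23.61° = -23.61°

8.8 dB, -23.6°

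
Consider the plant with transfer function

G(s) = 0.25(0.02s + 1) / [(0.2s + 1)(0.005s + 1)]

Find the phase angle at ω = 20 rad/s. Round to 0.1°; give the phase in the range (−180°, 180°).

At ω = 20 rad/s:
zero (1 + j20·0.02) = 1 + j0.4 → |·| ≈ 1.077, ∠ ≈ 21.80°
pole (1 + j20·0.2) = 1 + j4 → |·| ≈ 4.1231, ∠ ≈ 75.96°
pole (1 + j20·0.005) = 1 + j0.1 → |·| ≈ 1.005, ∠ ≈ 5.71°
∠G = (21.80°) − (75.96° + 5.71°) = -59.87°

-59.9°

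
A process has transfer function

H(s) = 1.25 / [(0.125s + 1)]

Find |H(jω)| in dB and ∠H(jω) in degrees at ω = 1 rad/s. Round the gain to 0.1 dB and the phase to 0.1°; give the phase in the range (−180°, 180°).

At ω = 1 rad/s:
pole (1 + j1·0.125) = 1 + j0.125 → |·| ≈ 1.0078, ∠ ≈ 7.13°
|H| = 1.25 · 1 / (1.0078) ≈ 1.2403
Gain = 20 log₁₀(1.2403) ≈ 1.87 dB
∠H = (0°) − (7.13°) = -7.13°

1.9 dB, -7.1°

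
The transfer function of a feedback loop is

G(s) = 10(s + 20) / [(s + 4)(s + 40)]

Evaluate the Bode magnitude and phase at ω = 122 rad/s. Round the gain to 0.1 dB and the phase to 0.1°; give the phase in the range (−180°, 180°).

-22.1 dB, -79.3°

At s = jω = j122:
zero (s+20): 20 + j122 → |·| = √(20²+122²) = √15284 ≈ 123.63, ∠ = arctan(122/20) ≈ 80.69°
pole (s+4): 4 + j122 → |·| = √(4²+122²) = √14900 ≈ 122.07, ∠ = arctan(122/4) ≈ 88.12°
pole (s+40): 40 + j122 → |·| = √(40²+122²) = √16484 ≈ 128.39, ∠ = arctan(122/40) ≈ 71.85°
|G| = 10 · 123.63 / 15673 ≈ 0.078881
Gain = 20 log₁₀(0.078881) ≈ -22.06 dB
∠G = 80.69° − 159.97° = -79.28°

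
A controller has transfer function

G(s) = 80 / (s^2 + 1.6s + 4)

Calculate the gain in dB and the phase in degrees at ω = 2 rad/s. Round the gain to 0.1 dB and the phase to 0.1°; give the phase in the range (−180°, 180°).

28.0 dB, -90.0°

At s = jω = j2:
quadratic: (j2)² + 1.6·j2 + 4 = 0 + j3.2 → |·| ≈ 3.2, ∠ ≈ 90.00°
|G| = 80 / 3.2 ≈ 25
Gain = 20 log₁₀(25) ≈ 27.96 dB
∠G = 0.00° − 90.00° = -90.00°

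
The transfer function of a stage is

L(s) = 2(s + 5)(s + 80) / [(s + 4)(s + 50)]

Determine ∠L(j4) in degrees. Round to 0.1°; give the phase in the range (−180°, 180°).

-8.1°

At s = jω = j4:
zero (s+5): 5 + j4 → |·| = √(5²+4²) = √41 ≈ 6.4031, ∠ = arctan(4/5) ≈ 38.66°
zero (s+80): 80 + j4 → |·| = √(80²+4²) = √6416 ≈ 80.1, ∠ = arctan(4/80) ≈ 2.86°
pole (s+4): 4 + j4 → |·| = √(4²+4²) = √32 ≈ 5.6569, ∠ = arctan(4/4) ≈ 45.00°
pole (s+50): 50 + j4 → |·| = √(50²+4²) = √2516 ≈ 50.16, ∠ = arctan(4/50) ≈ 4.57°
∠L = 41.52° − 49.57° = -8.05°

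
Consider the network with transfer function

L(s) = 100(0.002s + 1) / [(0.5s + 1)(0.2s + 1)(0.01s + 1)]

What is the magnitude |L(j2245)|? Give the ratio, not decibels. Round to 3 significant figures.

At ω = 2245 rad/s:
zero (1 + j2245·0.002) = 1 + j4.49 → |·| ≈ 4.6, ∠ ≈ 77.44°
pole (1 + j2245·0.5) = 1 + j1122.5 → |·| ≈ 1122.5, ∠ ≈ 89.95°
pole (1 + j2245·0.2) = 1 + j449 → |·| ≈ 449, ∠ ≈ 89.87°
pole (1 + j2245·0.01) = 1 + j22.45 → |·| ≈ 22.472, ∠ ≈ 87.45°
|L| = 100 · 4.6 / (1122.5 · 449 · 22.472) ≈ 4.0615e-05

4.06e-05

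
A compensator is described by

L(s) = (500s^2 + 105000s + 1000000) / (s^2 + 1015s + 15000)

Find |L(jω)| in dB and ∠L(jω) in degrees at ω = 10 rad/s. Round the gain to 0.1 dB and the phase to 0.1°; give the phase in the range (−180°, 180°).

Substitute s = j10:
Numerator: 500(j10)^2 + 105000(j10) + 1000000 = 950000 + j1050000
Denominator: (j10)^2 + 1015(j10) + 15000 = 14900 + j10150
|N| = √(950000² + 1050000²) ≈ 1.416e+06, ∠N ≈ 47.86°
|D| = √(14900² + 10150²) ≈ 18029, ∠D ≈ 34.26°
|L| = 1.416e+06 / 18029 ≈ 78.54
Gain = 20 log₁₀(78.54) ≈ 37.90 dB
∠L = 47.86° − 34.26° = 13.60°

37.9 dB, 13.6°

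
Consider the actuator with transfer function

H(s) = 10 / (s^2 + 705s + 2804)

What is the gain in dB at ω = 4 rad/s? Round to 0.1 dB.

-52.0 dB

Substitute s = j4:
Numerator: 10 = 10 + j0
Denominator: (j4)^2 + 705(j4) + 2804 = 2788 + j2820
|N| = √(10² + 0²) ≈ 10, ∠N ≈ 0.00°
|D| = √(2788² + 2820²) ≈ 3965.5, ∠D ≈ 45.33°
|H| = 10 / 3965.5 ≈ 0.0025218
Gain = 20 log₁₀(0.0025218) ≈ -51.97 dB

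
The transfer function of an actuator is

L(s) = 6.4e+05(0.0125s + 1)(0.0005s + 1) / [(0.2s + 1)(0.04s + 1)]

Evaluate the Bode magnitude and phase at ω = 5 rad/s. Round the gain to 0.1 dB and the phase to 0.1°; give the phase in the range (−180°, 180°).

113.0 dB, -52.6°

At ω = 5 rad/s:
zero (1 + j5·0.0125) = 1 + j0.0625 → |·| ≈ 1.002, ∠ ≈ 3.58°
zero (1 + j5·0.0005) = 1 + j0.0025 → |·| ≈ 1, ∠ ≈ 0.14°
pole (1 + j5·0.2) = 1 + j1 → |·| ≈ 1.4142, ∠ ≈ 45.00°
pole (1 + j5·0.04) = 1 + j0.2 → |·| ≈ 1.0198, ∠ ≈ 11.31°
|L| = 6.4e+05 · 1.002 · 1 / (1.4142 · 1.0198) ≈ 4.4465e+05
Gain = 20 log₁₀(4.4465e+05) ≈ 112.96 dB
∠L = (3.58° + 0.14°) − (45.00° + 11.31°) = -52.59°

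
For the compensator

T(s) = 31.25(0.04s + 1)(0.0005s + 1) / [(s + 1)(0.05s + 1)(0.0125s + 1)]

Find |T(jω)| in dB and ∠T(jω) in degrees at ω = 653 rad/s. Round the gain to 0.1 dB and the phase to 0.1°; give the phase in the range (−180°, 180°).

At ω = 653 rad/s:
zero (1 + j653·0.04) = 1 + j26.12 → |·| ≈ 26.139, ∠ ≈ 87.81°
zero (1 + j653·0.0005) = 1 + j0.3265 → |·| ≈ 1.052, ∠ ≈ 18.08°
pole (1 + j653·1) = 1 + j653 → |·| ≈ 653, ∠ ≈ 89.91°
pole (1 + j653·0.05) = 1 + j32.65 → |·| ≈ 32.665, ∠ ≈ 88.25°
pole (1 + j653·0.0125) = 1 + j8.1625 → |·| ≈ 8.2235, ∠ ≈ 83.02°
|T| = 31.25 · 26.139 · 1.052 / (653 · 32.665 · 8.2235) ≈ 0.0048989
Gain = 20 log₁₀(0.0048989) ≈ -46.20 dB
∠T = (87.81° + 18.08°) − (89.91° + 88.25° + 83.02°) = -155.29°

-46.2 dB, -155.3°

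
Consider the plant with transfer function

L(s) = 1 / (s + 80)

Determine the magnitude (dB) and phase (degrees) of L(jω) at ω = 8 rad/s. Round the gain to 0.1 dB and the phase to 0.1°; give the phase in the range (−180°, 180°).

-38.1 dB, -5.7°

At s = jω = j8:
pole (s+80): 80 + j8 → |·| = √(80²+8²) = √6464 ≈ 80.399, ∠ = arctan(8/80) ≈ 5.71°
|L| = 1 / 80.399 ≈ 0.012438
Gain = 20 log₁₀(0.012438) ≈ -38.10 dB
∠L = 0.00° − 5.71° = -5.71°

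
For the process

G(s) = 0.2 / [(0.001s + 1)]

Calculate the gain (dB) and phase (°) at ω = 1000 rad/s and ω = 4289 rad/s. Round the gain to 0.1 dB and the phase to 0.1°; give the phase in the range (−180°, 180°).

At ω = 1000 rad/s:
pole (1 + j1000·0.001) = 1 + j1 → |·| ≈ 1.4142, ∠ ≈ 45.00°
|G| = 0.2 · 1 / (1.4142) ≈ 0.14142
Gain = 20 log₁₀(0.14142) ≈ -16.99 dB
∠G = (0°) − (45.00°) = -45.00°

At ω = 4289 rad/s:
pole (1 + j4289·0.001) = 1 + j4.289 → |·| ≈ 4.404, ∠ ≈ 76.88°
|G| = 0.2 · 1 / (4.404) ≈ 0.045413
Gain = 20 log₁₀(0.045413) ≈ -26.86 dB
∠G = (0°) − (76.88°) = -76.88°

ω = 1000: -17.0 dB, -45.0°; ω = 4289: -26.9 dB, -76.9°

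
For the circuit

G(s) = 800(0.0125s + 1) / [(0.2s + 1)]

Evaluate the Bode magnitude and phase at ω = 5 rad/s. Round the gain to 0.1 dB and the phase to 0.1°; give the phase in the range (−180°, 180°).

At ω = 5 rad/s:
zero (1 + j5·0.0125) = 1 + j0.0625 → |·| ≈ 1.002, ∠ ≈ 3.58°
pole (1 + j5·0.2) = 1 + j1 → |·| ≈ 1.4142, ∠ ≈ 45.00°
|G| = 800 · 1.002 / (1.4142) ≈ 566.82
Gain = 20 log₁₀(566.82) ≈ 55.07 dB
∠G = (3.58°) − (45.00°) = -41.42°

55.1 dB, -41.4°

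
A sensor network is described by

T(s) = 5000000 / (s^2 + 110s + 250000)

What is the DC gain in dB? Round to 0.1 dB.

26.0 dB

T(0) = 5000000 / 250000 = 20
20 log₁₀(20) ≈ 26.02 dB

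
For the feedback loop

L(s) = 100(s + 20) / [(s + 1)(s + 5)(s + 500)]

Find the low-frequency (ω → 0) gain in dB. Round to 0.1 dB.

L(0) = 100·20 / (1·5·500) = 0.8
20 log₁₀(0.8) ≈ -1.94 dB

-1.9 dB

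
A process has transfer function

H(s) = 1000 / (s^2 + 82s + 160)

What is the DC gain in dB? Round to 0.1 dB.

H(0) = 1000 / 160 = 6.25
20 log₁₀(6.25) ≈ 15.92 dB

15.9 dB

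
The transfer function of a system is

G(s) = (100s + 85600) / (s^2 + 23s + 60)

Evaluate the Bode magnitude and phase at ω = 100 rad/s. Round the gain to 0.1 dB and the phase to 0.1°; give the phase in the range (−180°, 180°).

Substitute s = j100:
Numerator: 100(j100) + 85600 = 85600 + j10000
Denominator: (j100)^2 + 23(j100) + 60 = -9940 + j2300
|N| = √(85600² + 10000²) ≈ 86182, ∠N ≈ 6.66°
|D| = √(9940² + 2300²) ≈ 10203, ∠D ≈ 166.97°
|G| = 86182 / 10203 ≈ 8.4467
Gain = 20 log₁₀(8.4467) ≈ 18.53 dB
∠G = 6.66° − 166.97° = -160.31°

18.5 dB, -160.3°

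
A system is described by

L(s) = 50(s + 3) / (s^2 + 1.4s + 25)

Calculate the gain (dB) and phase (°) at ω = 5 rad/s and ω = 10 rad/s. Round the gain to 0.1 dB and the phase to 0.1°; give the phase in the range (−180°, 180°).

At s = jω = j5:
zero (s+3): 3 + j5 → |·| = √(3²+5²) = √34 ≈ 5.831, ∠ = arctan(5/3) ≈ 59.04°
quadratic: (j5)² + 1.4·j5 + 25 = 0 + j7 → |·| ≈ 7, ∠ ≈ 90.00°
|L| = 50 · 5.831 / 7 ≈ 41.65
Gain = 20 log₁₀(41.65) ≈ 32.39 dB
∠L = 59.04° − 90.00° = -30.96°

At s = jω = j10:
zero (s+3): 3 + j10 → |·| = √(3²+10²) = √109 ≈ 10.44, ∠ = arctan(10/3) ≈ 73.30°
quadratic: (j10)² + 1.4·j10 + 25 = -75 + j14 → |·| ≈ 76.295, ∠ ≈ 169.43°
|L| = 50 · 10.44 / 76.295 ≈ 6.8419
Gain = 20 log₁₀(6.8419) ≈ 16.70 dB
∠L = 73.30° − 169.43° = -96.13°

ω = 5: 32.4 dB, -31.0°; ω = 10: 16.7 dB, -96.1°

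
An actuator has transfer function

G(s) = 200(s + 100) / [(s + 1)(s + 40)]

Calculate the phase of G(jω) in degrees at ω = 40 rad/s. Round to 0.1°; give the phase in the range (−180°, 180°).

-111.8°

At s = jω = j40:
zero (s+100): 100 + j40 → |·| = √(100²+40²) = √11600 ≈ 107.7, ∠ = arctan(40/100) ≈ 21.80°
pole (s+1): 1 + j40 → |·| = √(1²+40²) = √1601 ≈ 40.012, ∠ = arctan(40/1) ≈ 88.57°
pole (s+40): 40 + j40 → |·| = √(40²+40²) = √3200 ≈ 56.569, ∠ = arctan(40/40) ≈ 45.00°
∠G = 21.80° − 133.57° = -111.77°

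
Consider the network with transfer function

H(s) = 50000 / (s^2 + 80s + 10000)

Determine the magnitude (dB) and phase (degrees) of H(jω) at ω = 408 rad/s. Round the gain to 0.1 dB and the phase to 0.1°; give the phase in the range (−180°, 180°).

-10.1 dB, -168.2°

At s = jω = j408:
quadratic: (j408)² + 80·j408 + 10000 = -156464 + j32640 → |·| ≈ 1.5983e+05, ∠ ≈ 168.22°
|H| = 50000 / 1.5983e+05 ≈ 0.31283
Gain = 20 log₁₀(0.31283) ≈ -10.09 dB
∠H = 0.00° − 168.22° = -168.22°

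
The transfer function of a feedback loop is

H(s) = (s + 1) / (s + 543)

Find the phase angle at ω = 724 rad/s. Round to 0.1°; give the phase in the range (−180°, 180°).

36.8°

At s = jω = j724:
zero (s+1): 1 + j724 → |·| = √(1²+724²) = √524177 ≈ 724, ∠ = arctan(724/1) ≈ 89.92°
pole (s+543): 543 + j724 → |·| = √(543²+724²) = √819025 ≈ 905, ∠ = arctan(724/543) ≈ 53.13°
∠H = 89.92° − 53.13° = 36.79°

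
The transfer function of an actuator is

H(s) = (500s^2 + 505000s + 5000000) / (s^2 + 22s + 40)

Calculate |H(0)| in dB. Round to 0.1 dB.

H(0) = 5000000 / 40 = 1.25e+05
20 log₁₀(1.25e+05) ≈ 101.94 dB

101.9 dB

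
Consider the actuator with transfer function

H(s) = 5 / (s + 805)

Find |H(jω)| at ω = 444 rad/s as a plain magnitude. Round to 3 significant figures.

0.00544

Substitute s = j444:
Numerator: 5 = 5 + j0
Denominator: (j444) + 805 = 805 + j444
|N| = √(5² + 0²) ≈ 5, ∠N ≈ 0.00°
|D| = √(805² + 444²) ≈ 919.33, ∠D ≈ 28.88°
|H| = 5 / 919.33 ≈ 0.0054387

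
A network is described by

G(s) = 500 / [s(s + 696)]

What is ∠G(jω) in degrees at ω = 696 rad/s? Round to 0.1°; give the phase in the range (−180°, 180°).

At s = jω = j696:
pole (s+696): 696 + j696 → |·| = √(696²+696²) = √968832 ≈ 984.29, ∠ = arctan(696/696) ≈ 45.00°
pole at origin: |s| = 696, ∠ = 90.00° (in denominator)
∠G = 0.00° − 135.00° = -135.00°

-135.0°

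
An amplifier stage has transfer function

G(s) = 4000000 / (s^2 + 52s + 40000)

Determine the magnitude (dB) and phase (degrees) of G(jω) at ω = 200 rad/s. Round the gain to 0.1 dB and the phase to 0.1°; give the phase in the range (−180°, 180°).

51.7 dB, -90.0°

At s = jω = j200:
quadratic: (j200)² + 52·j200 + 40000 = 0 + j10400 → |·| ≈ 10400, ∠ ≈ 90.00°
|G| = 4000000 / 10400 ≈ 384.62
Gain = 20 log₁₀(384.62) ≈ 51.70 dB
∠G = 0.00° − 90.00° = -90.00°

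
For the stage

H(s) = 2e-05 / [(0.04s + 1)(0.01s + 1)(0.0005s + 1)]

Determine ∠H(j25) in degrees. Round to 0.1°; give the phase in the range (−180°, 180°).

At ω = 25 rad/s:
pole (1 + j25·0.04) = 1 + j1 → |·| ≈ 1.4142, ∠ ≈ 45.00°
pole (1 + j25·0.01) = 1 + j0.25 → |·| ≈ 1.0308, ∠ ≈ 14.04°
pole (1 + j25·0.0005) = 1 + j0.0125 → |·| ≈ 1.0001, ∠ ≈ 0.72°
∠H = (0°) − (45.00° + 14.04° + 0.72°) = -59.76°

-59.8°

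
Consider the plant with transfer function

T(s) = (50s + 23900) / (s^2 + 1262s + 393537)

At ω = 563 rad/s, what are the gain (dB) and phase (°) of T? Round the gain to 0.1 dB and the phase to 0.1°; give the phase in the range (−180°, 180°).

Substitute s = j563:
Numerator: 50(j563) + 23900 = 23900 + j28150
Denominator: (j563)^2 + 1262(j563) + 393537 = 76568 + j710506
|N| = √(23900² + 28150²) ≈ 36927, ∠N ≈ 49.67°
|D| = √(76568² + 710506²) ≈ 7.1462e+05, ∠D ≈ 83.85°
|T| = 36927 / 7.1462e+05 ≈ 0.051674
Gain = 20 log₁₀(0.051674) ≈ -25.73 dB
∠T = 49.67° − 83.85° = -34.18°

-25.7 dB, -34.2°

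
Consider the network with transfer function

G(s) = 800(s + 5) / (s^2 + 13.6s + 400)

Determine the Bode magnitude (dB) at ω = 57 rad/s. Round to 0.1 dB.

23.8 dB

At s = jω = j57:
zero (s+5): 5 + j57 → |·| = √(5²+57²) = √3274 ≈ 57.219, ∠ = arctan(57/5) ≈ 84.99°
quadratic: (j57)² + 13.6·j57 + 400 = -2849 + j775.2 → |·| ≈ 2952.6, ∠ ≈ 164.78°
|G| = 800 · 57.219 / 2952.6 ≈ 15.503
Gain = 20 log₁₀(15.503) ≈ 23.81 dB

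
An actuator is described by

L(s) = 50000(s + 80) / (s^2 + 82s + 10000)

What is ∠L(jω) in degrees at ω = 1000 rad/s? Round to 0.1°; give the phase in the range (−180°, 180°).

-89.8°

At s = jω = j1000:
zero (s+80): 80 + j1000 → |·| = √(80²+1000²) = √1006400 ≈ 1003.2, ∠ = arctan(1000/80) ≈ 85.43°
quadratic: (j1000)² + 82·j1000 + 10000 = -990000 + j82000 → |·| ≈ 9.9339e+05, ∠ ≈ 175.27°
∠L = 85.43° − 175.27° = -89.84°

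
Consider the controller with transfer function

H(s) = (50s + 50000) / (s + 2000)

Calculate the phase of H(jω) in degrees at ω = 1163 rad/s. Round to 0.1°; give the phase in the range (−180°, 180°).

Substitute s = j1163:
Numerator: 50(j1163) + 50000 = 50000 + j58150
Denominator: (j1163) + 2000 = 2000 + j1163
|N| = √(50000² + 58150²) ≈ 76690, ∠N ≈ 49.31°
|D| = √(2000² + 1163²) ≈ 2313.6, ∠D ≈ 30.18°
∠H = 49.31° − 30.18° = 19.13°

19.1°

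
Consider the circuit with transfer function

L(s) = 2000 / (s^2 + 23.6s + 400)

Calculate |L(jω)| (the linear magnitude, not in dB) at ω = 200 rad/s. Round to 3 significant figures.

0.0502

At s = jω = j200:
quadratic: (j200)² + 23.6·j200 + 400 = -39600 + j4720 → |·| ≈ 39880, ∠ ≈ 173.20°
|L| = 2000 / 39880 ≈ 0.05015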